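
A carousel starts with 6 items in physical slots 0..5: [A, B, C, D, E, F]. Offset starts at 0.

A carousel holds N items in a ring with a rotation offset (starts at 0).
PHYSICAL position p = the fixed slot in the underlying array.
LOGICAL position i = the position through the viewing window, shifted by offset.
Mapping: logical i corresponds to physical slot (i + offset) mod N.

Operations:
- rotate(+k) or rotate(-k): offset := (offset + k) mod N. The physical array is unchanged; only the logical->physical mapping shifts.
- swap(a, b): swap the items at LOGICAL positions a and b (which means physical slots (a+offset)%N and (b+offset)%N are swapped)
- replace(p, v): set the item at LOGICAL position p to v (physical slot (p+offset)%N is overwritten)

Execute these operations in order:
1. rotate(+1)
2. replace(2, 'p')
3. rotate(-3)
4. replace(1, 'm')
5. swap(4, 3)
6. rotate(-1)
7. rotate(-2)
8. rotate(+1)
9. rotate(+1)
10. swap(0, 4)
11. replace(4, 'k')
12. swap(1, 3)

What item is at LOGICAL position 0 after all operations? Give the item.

After op 1 (rotate(+1)): offset=1, physical=[A,B,C,D,E,F], logical=[B,C,D,E,F,A]
After op 2 (replace(2, 'p')): offset=1, physical=[A,B,C,p,E,F], logical=[B,C,p,E,F,A]
After op 3 (rotate(-3)): offset=4, physical=[A,B,C,p,E,F], logical=[E,F,A,B,C,p]
After op 4 (replace(1, 'm')): offset=4, physical=[A,B,C,p,E,m], logical=[E,m,A,B,C,p]
After op 5 (swap(4, 3)): offset=4, physical=[A,C,B,p,E,m], logical=[E,m,A,C,B,p]
After op 6 (rotate(-1)): offset=3, physical=[A,C,B,p,E,m], logical=[p,E,m,A,C,B]
After op 7 (rotate(-2)): offset=1, physical=[A,C,B,p,E,m], logical=[C,B,p,E,m,A]
After op 8 (rotate(+1)): offset=2, physical=[A,C,B,p,E,m], logical=[B,p,E,m,A,C]
After op 9 (rotate(+1)): offset=3, physical=[A,C,B,p,E,m], logical=[p,E,m,A,C,B]
After op 10 (swap(0, 4)): offset=3, physical=[A,p,B,C,E,m], logical=[C,E,m,A,p,B]
After op 11 (replace(4, 'k')): offset=3, physical=[A,k,B,C,E,m], logical=[C,E,m,A,k,B]
After op 12 (swap(1, 3)): offset=3, physical=[E,k,B,C,A,m], logical=[C,A,m,E,k,B]

Answer: C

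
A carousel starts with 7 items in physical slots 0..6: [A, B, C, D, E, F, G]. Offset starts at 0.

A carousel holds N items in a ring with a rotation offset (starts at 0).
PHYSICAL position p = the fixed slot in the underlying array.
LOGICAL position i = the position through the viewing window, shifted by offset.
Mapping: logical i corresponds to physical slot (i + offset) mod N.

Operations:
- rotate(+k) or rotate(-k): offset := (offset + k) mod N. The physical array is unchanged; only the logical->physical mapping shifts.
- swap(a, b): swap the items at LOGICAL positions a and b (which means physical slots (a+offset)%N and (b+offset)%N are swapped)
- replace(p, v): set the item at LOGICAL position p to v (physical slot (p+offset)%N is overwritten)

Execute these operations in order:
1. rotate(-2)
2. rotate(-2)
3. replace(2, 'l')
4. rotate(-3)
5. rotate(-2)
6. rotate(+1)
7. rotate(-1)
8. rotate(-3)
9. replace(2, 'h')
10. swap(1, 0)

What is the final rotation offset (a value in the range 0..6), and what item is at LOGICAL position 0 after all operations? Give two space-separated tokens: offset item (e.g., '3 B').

After op 1 (rotate(-2)): offset=5, physical=[A,B,C,D,E,F,G], logical=[F,G,A,B,C,D,E]
After op 2 (rotate(-2)): offset=3, physical=[A,B,C,D,E,F,G], logical=[D,E,F,G,A,B,C]
After op 3 (replace(2, 'l')): offset=3, physical=[A,B,C,D,E,l,G], logical=[D,E,l,G,A,B,C]
After op 4 (rotate(-3)): offset=0, physical=[A,B,C,D,E,l,G], logical=[A,B,C,D,E,l,G]
After op 5 (rotate(-2)): offset=5, physical=[A,B,C,D,E,l,G], logical=[l,G,A,B,C,D,E]
After op 6 (rotate(+1)): offset=6, physical=[A,B,C,D,E,l,G], logical=[G,A,B,C,D,E,l]
After op 7 (rotate(-1)): offset=5, physical=[A,B,C,D,E,l,G], logical=[l,G,A,B,C,D,E]
After op 8 (rotate(-3)): offset=2, physical=[A,B,C,D,E,l,G], logical=[C,D,E,l,G,A,B]
After op 9 (replace(2, 'h')): offset=2, physical=[A,B,C,D,h,l,G], logical=[C,D,h,l,G,A,B]
After op 10 (swap(1, 0)): offset=2, physical=[A,B,D,C,h,l,G], logical=[D,C,h,l,G,A,B]

Answer: 2 D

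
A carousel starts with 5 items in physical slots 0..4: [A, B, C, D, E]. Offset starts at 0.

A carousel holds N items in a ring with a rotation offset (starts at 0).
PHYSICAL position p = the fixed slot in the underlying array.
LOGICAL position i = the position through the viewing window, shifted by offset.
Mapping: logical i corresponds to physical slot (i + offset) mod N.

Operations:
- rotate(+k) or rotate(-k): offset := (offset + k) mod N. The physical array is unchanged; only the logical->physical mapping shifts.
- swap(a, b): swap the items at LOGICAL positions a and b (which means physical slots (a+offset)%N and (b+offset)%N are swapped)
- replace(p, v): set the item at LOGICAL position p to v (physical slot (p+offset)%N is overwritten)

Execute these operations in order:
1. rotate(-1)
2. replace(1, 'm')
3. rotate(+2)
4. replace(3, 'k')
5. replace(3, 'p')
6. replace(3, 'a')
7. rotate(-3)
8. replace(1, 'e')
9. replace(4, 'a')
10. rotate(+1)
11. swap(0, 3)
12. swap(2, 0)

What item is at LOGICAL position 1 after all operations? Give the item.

After op 1 (rotate(-1)): offset=4, physical=[A,B,C,D,E], logical=[E,A,B,C,D]
After op 2 (replace(1, 'm')): offset=4, physical=[m,B,C,D,E], logical=[E,m,B,C,D]
After op 3 (rotate(+2)): offset=1, physical=[m,B,C,D,E], logical=[B,C,D,E,m]
After op 4 (replace(3, 'k')): offset=1, physical=[m,B,C,D,k], logical=[B,C,D,k,m]
After op 5 (replace(3, 'p')): offset=1, physical=[m,B,C,D,p], logical=[B,C,D,p,m]
After op 6 (replace(3, 'a')): offset=1, physical=[m,B,C,D,a], logical=[B,C,D,a,m]
After op 7 (rotate(-3)): offset=3, physical=[m,B,C,D,a], logical=[D,a,m,B,C]
After op 8 (replace(1, 'e')): offset=3, physical=[m,B,C,D,e], logical=[D,e,m,B,C]
After op 9 (replace(4, 'a')): offset=3, physical=[m,B,a,D,e], logical=[D,e,m,B,a]
After op 10 (rotate(+1)): offset=4, physical=[m,B,a,D,e], logical=[e,m,B,a,D]
After op 11 (swap(0, 3)): offset=4, physical=[m,B,e,D,a], logical=[a,m,B,e,D]
After op 12 (swap(2, 0)): offset=4, physical=[m,a,e,D,B], logical=[B,m,a,e,D]

Answer: m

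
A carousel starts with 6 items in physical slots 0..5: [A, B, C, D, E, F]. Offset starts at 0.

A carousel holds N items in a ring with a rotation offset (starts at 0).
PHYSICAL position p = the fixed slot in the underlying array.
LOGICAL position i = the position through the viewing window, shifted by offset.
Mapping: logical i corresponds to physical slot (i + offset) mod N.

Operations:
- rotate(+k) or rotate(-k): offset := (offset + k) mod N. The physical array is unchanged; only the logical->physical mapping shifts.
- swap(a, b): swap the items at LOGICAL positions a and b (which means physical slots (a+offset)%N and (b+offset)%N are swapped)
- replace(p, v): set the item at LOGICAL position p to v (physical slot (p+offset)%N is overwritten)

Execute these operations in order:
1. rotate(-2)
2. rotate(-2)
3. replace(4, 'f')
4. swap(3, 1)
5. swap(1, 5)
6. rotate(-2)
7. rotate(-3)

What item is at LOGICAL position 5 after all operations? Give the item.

Answer: C

Derivation:
After op 1 (rotate(-2)): offset=4, physical=[A,B,C,D,E,F], logical=[E,F,A,B,C,D]
After op 2 (rotate(-2)): offset=2, physical=[A,B,C,D,E,F], logical=[C,D,E,F,A,B]
After op 3 (replace(4, 'f')): offset=2, physical=[f,B,C,D,E,F], logical=[C,D,E,F,f,B]
After op 4 (swap(3, 1)): offset=2, physical=[f,B,C,F,E,D], logical=[C,F,E,D,f,B]
After op 5 (swap(1, 5)): offset=2, physical=[f,F,C,B,E,D], logical=[C,B,E,D,f,F]
After op 6 (rotate(-2)): offset=0, physical=[f,F,C,B,E,D], logical=[f,F,C,B,E,D]
After op 7 (rotate(-3)): offset=3, physical=[f,F,C,B,E,D], logical=[B,E,D,f,F,C]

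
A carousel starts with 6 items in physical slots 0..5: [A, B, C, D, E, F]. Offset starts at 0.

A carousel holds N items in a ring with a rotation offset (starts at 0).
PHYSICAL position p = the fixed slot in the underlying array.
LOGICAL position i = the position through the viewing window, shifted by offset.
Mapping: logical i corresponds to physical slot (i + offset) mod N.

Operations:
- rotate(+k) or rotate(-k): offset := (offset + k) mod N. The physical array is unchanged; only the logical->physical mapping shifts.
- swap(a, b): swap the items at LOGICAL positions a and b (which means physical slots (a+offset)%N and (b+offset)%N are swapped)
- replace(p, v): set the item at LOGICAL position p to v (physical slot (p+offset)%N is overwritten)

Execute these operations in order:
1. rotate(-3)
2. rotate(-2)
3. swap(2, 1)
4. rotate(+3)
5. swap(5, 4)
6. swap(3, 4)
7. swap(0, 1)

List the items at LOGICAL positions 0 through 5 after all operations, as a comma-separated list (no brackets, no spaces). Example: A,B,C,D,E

Answer: F,E,A,C,B,D

Derivation:
After op 1 (rotate(-3)): offset=3, physical=[A,B,C,D,E,F], logical=[D,E,F,A,B,C]
After op 2 (rotate(-2)): offset=1, physical=[A,B,C,D,E,F], logical=[B,C,D,E,F,A]
After op 3 (swap(2, 1)): offset=1, physical=[A,B,D,C,E,F], logical=[B,D,C,E,F,A]
After op 4 (rotate(+3)): offset=4, physical=[A,B,D,C,E,F], logical=[E,F,A,B,D,C]
After op 5 (swap(5, 4)): offset=4, physical=[A,B,C,D,E,F], logical=[E,F,A,B,C,D]
After op 6 (swap(3, 4)): offset=4, physical=[A,C,B,D,E,F], logical=[E,F,A,C,B,D]
After op 7 (swap(0, 1)): offset=4, physical=[A,C,B,D,F,E], logical=[F,E,A,C,B,D]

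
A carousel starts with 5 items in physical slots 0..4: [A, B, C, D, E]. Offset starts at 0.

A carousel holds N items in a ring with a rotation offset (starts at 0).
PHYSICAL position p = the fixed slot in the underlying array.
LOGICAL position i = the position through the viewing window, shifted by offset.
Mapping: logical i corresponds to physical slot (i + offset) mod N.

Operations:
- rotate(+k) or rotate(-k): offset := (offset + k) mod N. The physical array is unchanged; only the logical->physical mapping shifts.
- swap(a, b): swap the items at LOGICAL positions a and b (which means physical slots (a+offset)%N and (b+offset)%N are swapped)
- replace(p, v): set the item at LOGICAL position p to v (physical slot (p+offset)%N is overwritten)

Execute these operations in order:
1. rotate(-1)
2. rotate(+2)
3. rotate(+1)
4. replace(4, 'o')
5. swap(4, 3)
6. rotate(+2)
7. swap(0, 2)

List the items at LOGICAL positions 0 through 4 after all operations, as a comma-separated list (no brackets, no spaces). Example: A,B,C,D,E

After op 1 (rotate(-1)): offset=4, physical=[A,B,C,D,E], logical=[E,A,B,C,D]
After op 2 (rotate(+2)): offset=1, physical=[A,B,C,D,E], logical=[B,C,D,E,A]
After op 3 (rotate(+1)): offset=2, physical=[A,B,C,D,E], logical=[C,D,E,A,B]
After op 4 (replace(4, 'o')): offset=2, physical=[A,o,C,D,E], logical=[C,D,E,A,o]
After op 5 (swap(4, 3)): offset=2, physical=[o,A,C,D,E], logical=[C,D,E,o,A]
After op 6 (rotate(+2)): offset=4, physical=[o,A,C,D,E], logical=[E,o,A,C,D]
After op 7 (swap(0, 2)): offset=4, physical=[o,E,C,D,A], logical=[A,o,E,C,D]

Answer: A,o,E,C,D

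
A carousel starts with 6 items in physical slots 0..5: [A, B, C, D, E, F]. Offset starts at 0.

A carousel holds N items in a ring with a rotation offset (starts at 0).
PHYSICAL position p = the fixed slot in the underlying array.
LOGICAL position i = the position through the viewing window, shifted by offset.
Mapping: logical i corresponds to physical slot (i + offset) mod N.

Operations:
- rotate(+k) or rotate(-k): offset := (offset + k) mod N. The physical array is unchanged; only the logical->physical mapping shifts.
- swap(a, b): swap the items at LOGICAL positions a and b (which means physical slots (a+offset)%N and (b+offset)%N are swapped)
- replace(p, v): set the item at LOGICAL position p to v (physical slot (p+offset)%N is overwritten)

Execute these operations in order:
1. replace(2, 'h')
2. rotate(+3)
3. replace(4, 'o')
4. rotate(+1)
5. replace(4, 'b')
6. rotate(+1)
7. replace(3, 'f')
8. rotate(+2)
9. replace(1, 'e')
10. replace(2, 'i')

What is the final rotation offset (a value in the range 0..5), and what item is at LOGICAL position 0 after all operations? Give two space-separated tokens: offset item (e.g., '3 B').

After op 1 (replace(2, 'h')): offset=0, physical=[A,B,h,D,E,F], logical=[A,B,h,D,E,F]
After op 2 (rotate(+3)): offset=3, physical=[A,B,h,D,E,F], logical=[D,E,F,A,B,h]
After op 3 (replace(4, 'o')): offset=3, physical=[A,o,h,D,E,F], logical=[D,E,F,A,o,h]
After op 4 (rotate(+1)): offset=4, physical=[A,o,h,D,E,F], logical=[E,F,A,o,h,D]
After op 5 (replace(4, 'b')): offset=4, physical=[A,o,b,D,E,F], logical=[E,F,A,o,b,D]
After op 6 (rotate(+1)): offset=5, physical=[A,o,b,D,E,F], logical=[F,A,o,b,D,E]
After op 7 (replace(3, 'f')): offset=5, physical=[A,o,f,D,E,F], logical=[F,A,o,f,D,E]
After op 8 (rotate(+2)): offset=1, physical=[A,o,f,D,E,F], logical=[o,f,D,E,F,A]
After op 9 (replace(1, 'e')): offset=1, physical=[A,o,e,D,E,F], logical=[o,e,D,E,F,A]
After op 10 (replace(2, 'i')): offset=1, physical=[A,o,e,i,E,F], logical=[o,e,i,E,F,A]

Answer: 1 o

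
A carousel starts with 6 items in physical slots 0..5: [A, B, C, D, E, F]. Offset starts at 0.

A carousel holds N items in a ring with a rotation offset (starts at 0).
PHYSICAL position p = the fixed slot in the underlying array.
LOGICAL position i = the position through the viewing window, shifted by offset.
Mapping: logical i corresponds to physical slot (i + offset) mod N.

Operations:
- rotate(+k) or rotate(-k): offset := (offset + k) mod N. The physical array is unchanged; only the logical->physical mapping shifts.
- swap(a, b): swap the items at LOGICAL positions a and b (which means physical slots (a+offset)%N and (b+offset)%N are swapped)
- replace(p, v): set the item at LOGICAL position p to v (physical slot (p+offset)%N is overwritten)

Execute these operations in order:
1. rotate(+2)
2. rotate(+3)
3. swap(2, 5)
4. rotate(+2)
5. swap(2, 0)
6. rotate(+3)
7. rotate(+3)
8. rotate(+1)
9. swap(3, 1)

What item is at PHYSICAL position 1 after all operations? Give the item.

After op 1 (rotate(+2)): offset=2, physical=[A,B,C,D,E,F], logical=[C,D,E,F,A,B]
After op 2 (rotate(+3)): offset=5, physical=[A,B,C,D,E,F], logical=[F,A,B,C,D,E]
After op 3 (swap(2, 5)): offset=5, physical=[A,E,C,D,B,F], logical=[F,A,E,C,D,B]
After op 4 (rotate(+2)): offset=1, physical=[A,E,C,D,B,F], logical=[E,C,D,B,F,A]
After op 5 (swap(2, 0)): offset=1, physical=[A,D,C,E,B,F], logical=[D,C,E,B,F,A]
After op 6 (rotate(+3)): offset=4, physical=[A,D,C,E,B,F], logical=[B,F,A,D,C,E]
After op 7 (rotate(+3)): offset=1, physical=[A,D,C,E,B,F], logical=[D,C,E,B,F,A]
After op 8 (rotate(+1)): offset=2, physical=[A,D,C,E,B,F], logical=[C,E,B,F,A,D]
After op 9 (swap(3, 1)): offset=2, physical=[A,D,C,F,B,E], logical=[C,F,B,E,A,D]

Answer: D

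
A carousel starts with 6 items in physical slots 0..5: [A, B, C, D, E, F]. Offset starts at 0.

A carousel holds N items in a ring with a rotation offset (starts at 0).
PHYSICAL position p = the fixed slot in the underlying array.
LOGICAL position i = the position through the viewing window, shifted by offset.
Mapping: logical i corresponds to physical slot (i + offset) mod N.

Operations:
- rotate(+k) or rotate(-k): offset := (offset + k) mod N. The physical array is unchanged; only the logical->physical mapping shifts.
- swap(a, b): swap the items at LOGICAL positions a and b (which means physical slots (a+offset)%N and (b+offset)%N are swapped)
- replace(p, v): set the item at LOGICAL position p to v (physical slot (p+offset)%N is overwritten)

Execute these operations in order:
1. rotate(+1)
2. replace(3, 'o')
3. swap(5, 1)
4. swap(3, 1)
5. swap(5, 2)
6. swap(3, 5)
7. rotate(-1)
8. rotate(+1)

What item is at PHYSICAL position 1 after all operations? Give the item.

After op 1 (rotate(+1)): offset=1, physical=[A,B,C,D,E,F], logical=[B,C,D,E,F,A]
After op 2 (replace(3, 'o')): offset=1, physical=[A,B,C,D,o,F], logical=[B,C,D,o,F,A]
After op 3 (swap(5, 1)): offset=1, physical=[C,B,A,D,o,F], logical=[B,A,D,o,F,C]
After op 4 (swap(3, 1)): offset=1, physical=[C,B,o,D,A,F], logical=[B,o,D,A,F,C]
After op 5 (swap(5, 2)): offset=1, physical=[D,B,o,C,A,F], logical=[B,o,C,A,F,D]
After op 6 (swap(3, 5)): offset=1, physical=[A,B,o,C,D,F], logical=[B,o,C,D,F,A]
After op 7 (rotate(-1)): offset=0, physical=[A,B,o,C,D,F], logical=[A,B,o,C,D,F]
After op 8 (rotate(+1)): offset=1, physical=[A,B,o,C,D,F], logical=[B,o,C,D,F,A]

Answer: B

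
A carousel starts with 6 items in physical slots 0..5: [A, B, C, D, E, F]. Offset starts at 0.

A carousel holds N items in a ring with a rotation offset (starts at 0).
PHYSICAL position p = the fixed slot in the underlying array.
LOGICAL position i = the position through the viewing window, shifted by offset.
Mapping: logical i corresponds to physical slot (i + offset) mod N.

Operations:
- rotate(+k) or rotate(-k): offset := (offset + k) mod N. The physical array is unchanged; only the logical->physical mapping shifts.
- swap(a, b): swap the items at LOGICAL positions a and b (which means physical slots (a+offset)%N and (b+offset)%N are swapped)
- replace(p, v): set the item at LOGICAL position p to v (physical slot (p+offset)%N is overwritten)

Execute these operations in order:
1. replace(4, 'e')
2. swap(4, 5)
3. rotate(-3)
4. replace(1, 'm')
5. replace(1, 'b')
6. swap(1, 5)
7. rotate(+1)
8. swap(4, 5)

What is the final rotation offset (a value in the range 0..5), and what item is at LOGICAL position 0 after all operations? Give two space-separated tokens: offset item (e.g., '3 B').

After op 1 (replace(4, 'e')): offset=0, physical=[A,B,C,D,e,F], logical=[A,B,C,D,e,F]
After op 2 (swap(4, 5)): offset=0, physical=[A,B,C,D,F,e], logical=[A,B,C,D,F,e]
After op 3 (rotate(-3)): offset=3, physical=[A,B,C,D,F,e], logical=[D,F,e,A,B,C]
After op 4 (replace(1, 'm')): offset=3, physical=[A,B,C,D,m,e], logical=[D,m,e,A,B,C]
After op 5 (replace(1, 'b')): offset=3, physical=[A,B,C,D,b,e], logical=[D,b,e,A,B,C]
After op 6 (swap(1, 5)): offset=3, physical=[A,B,b,D,C,e], logical=[D,C,e,A,B,b]
After op 7 (rotate(+1)): offset=4, physical=[A,B,b,D,C,e], logical=[C,e,A,B,b,D]
After op 8 (swap(4, 5)): offset=4, physical=[A,B,D,b,C,e], logical=[C,e,A,B,D,b]

Answer: 4 C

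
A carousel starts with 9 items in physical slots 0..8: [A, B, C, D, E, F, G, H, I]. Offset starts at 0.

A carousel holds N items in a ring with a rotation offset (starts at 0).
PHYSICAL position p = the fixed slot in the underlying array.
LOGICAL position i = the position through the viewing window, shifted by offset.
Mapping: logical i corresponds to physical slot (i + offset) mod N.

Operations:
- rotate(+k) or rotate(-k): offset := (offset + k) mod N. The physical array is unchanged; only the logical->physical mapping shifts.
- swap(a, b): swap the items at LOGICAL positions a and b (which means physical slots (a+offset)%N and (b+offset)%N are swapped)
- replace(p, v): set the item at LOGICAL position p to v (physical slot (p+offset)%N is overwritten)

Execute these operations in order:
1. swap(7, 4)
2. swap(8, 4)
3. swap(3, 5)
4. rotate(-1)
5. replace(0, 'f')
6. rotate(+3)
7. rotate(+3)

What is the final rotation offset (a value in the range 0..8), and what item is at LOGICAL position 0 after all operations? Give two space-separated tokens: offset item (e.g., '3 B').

Answer: 5 D

Derivation:
After op 1 (swap(7, 4)): offset=0, physical=[A,B,C,D,H,F,G,E,I], logical=[A,B,C,D,H,F,G,E,I]
After op 2 (swap(8, 4)): offset=0, physical=[A,B,C,D,I,F,G,E,H], logical=[A,B,C,D,I,F,G,E,H]
After op 3 (swap(3, 5)): offset=0, physical=[A,B,C,F,I,D,G,E,H], logical=[A,B,C,F,I,D,G,E,H]
After op 4 (rotate(-1)): offset=8, physical=[A,B,C,F,I,D,G,E,H], logical=[H,A,B,C,F,I,D,G,E]
After op 5 (replace(0, 'f')): offset=8, physical=[A,B,C,F,I,D,G,E,f], logical=[f,A,B,C,F,I,D,G,E]
After op 6 (rotate(+3)): offset=2, physical=[A,B,C,F,I,D,G,E,f], logical=[C,F,I,D,G,E,f,A,B]
After op 7 (rotate(+3)): offset=5, physical=[A,B,C,F,I,D,G,E,f], logical=[D,G,E,f,A,B,C,F,I]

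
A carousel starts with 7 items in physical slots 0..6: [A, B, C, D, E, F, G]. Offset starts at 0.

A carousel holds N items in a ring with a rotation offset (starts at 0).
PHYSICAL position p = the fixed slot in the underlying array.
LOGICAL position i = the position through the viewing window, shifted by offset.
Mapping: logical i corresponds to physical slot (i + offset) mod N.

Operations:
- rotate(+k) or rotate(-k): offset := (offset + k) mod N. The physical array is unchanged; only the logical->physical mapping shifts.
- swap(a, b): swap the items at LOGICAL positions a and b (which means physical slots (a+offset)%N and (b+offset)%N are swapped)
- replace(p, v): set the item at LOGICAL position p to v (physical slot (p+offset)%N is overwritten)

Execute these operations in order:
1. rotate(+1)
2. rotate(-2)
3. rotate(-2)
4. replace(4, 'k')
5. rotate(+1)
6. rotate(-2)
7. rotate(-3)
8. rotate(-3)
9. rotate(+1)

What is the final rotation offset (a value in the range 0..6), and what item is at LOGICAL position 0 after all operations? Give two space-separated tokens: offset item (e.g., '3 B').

Answer: 5 F

Derivation:
After op 1 (rotate(+1)): offset=1, physical=[A,B,C,D,E,F,G], logical=[B,C,D,E,F,G,A]
After op 2 (rotate(-2)): offset=6, physical=[A,B,C,D,E,F,G], logical=[G,A,B,C,D,E,F]
After op 3 (rotate(-2)): offset=4, physical=[A,B,C,D,E,F,G], logical=[E,F,G,A,B,C,D]
After op 4 (replace(4, 'k')): offset=4, physical=[A,k,C,D,E,F,G], logical=[E,F,G,A,k,C,D]
After op 5 (rotate(+1)): offset=5, physical=[A,k,C,D,E,F,G], logical=[F,G,A,k,C,D,E]
After op 6 (rotate(-2)): offset=3, physical=[A,k,C,D,E,F,G], logical=[D,E,F,G,A,k,C]
After op 7 (rotate(-3)): offset=0, physical=[A,k,C,D,E,F,G], logical=[A,k,C,D,E,F,G]
After op 8 (rotate(-3)): offset=4, physical=[A,k,C,D,E,F,G], logical=[E,F,G,A,k,C,D]
After op 9 (rotate(+1)): offset=5, physical=[A,k,C,D,E,F,G], logical=[F,G,A,k,C,D,E]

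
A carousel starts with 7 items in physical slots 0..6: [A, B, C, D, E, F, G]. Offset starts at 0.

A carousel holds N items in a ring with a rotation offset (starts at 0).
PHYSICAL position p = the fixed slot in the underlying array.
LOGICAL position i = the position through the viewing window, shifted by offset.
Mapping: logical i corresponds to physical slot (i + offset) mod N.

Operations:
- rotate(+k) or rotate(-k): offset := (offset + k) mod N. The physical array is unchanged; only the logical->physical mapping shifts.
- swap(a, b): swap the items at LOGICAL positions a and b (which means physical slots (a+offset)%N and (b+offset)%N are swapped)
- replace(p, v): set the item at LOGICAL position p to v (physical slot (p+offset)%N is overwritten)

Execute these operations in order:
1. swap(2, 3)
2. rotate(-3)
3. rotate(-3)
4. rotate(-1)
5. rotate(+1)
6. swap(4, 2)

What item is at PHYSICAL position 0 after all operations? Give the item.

Answer: A

Derivation:
After op 1 (swap(2, 3)): offset=0, physical=[A,B,D,C,E,F,G], logical=[A,B,D,C,E,F,G]
After op 2 (rotate(-3)): offset=4, physical=[A,B,D,C,E,F,G], logical=[E,F,G,A,B,D,C]
After op 3 (rotate(-3)): offset=1, physical=[A,B,D,C,E,F,G], logical=[B,D,C,E,F,G,A]
After op 4 (rotate(-1)): offset=0, physical=[A,B,D,C,E,F,G], logical=[A,B,D,C,E,F,G]
After op 5 (rotate(+1)): offset=1, physical=[A,B,D,C,E,F,G], logical=[B,D,C,E,F,G,A]
After op 6 (swap(4, 2)): offset=1, physical=[A,B,D,F,E,C,G], logical=[B,D,F,E,C,G,A]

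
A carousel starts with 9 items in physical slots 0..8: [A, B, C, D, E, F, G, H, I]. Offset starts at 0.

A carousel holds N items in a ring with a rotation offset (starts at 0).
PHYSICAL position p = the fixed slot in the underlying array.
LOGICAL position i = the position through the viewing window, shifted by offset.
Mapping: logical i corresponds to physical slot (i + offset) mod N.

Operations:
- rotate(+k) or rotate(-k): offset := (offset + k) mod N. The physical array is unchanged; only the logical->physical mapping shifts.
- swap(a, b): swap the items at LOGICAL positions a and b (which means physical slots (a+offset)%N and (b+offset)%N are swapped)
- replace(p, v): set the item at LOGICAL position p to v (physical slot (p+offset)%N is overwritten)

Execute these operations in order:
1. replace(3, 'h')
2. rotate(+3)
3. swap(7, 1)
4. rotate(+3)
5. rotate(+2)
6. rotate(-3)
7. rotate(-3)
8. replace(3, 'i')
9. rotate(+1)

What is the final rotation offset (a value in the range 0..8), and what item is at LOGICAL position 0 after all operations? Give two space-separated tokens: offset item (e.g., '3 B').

Answer: 3 h

Derivation:
After op 1 (replace(3, 'h')): offset=0, physical=[A,B,C,h,E,F,G,H,I], logical=[A,B,C,h,E,F,G,H,I]
After op 2 (rotate(+3)): offset=3, physical=[A,B,C,h,E,F,G,H,I], logical=[h,E,F,G,H,I,A,B,C]
After op 3 (swap(7, 1)): offset=3, physical=[A,E,C,h,B,F,G,H,I], logical=[h,B,F,G,H,I,A,E,C]
After op 4 (rotate(+3)): offset=6, physical=[A,E,C,h,B,F,G,H,I], logical=[G,H,I,A,E,C,h,B,F]
After op 5 (rotate(+2)): offset=8, physical=[A,E,C,h,B,F,G,H,I], logical=[I,A,E,C,h,B,F,G,H]
After op 6 (rotate(-3)): offset=5, physical=[A,E,C,h,B,F,G,H,I], logical=[F,G,H,I,A,E,C,h,B]
After op 7 (rotate(-3)): offset=2, physical=[A,E,C,h,B,F,G,H,I], logical=[C,h,B,F,G,H,I,A,E]
After op 8 (replace(3, 'i')): offset=2, physical=[A,E,C,h,B,i,G,H,I], logical=[C,h,B,i,G,H,I,A,E]
After op 9 (rotate(+1)): offset=3, physical=[A,E,C,h,B,i,G,H,I], logical=[h,B,i,G,H,I,A,E,C]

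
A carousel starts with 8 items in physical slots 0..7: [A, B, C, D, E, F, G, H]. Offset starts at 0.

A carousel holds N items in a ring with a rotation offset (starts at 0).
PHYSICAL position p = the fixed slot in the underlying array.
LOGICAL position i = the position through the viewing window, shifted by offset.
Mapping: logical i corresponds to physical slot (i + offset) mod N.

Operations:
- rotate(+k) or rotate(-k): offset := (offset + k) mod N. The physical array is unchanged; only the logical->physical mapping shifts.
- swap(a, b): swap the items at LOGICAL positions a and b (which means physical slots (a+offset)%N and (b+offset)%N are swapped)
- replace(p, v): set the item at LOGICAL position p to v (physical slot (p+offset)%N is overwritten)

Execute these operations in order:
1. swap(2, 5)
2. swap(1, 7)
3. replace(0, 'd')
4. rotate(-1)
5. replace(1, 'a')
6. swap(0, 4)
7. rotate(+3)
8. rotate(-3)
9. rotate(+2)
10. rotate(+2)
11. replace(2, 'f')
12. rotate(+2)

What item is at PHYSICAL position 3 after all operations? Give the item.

After op 1 (swap(2, 5)): offset=0, physical=[A,B,F,D,E,C,G,H], logical=[A,B,F,D,E,C,G,H]
After op 2 (swap(1, 7)): offset=0, physical=[A,H,F,D,E,C,G,B], logical=[A,H,F,D,E,C,G,B]
After op 3 (replace(0, 'd')): offset=0, physical=[d,H,F,D,E,C,G,B], logical=[d,H,F,D,E,C,G,B]
After op 4 (rotate(-1)): offset=7, physical=[d,H,F,D,E,C,G,B], logical=[B,d,H,F,D,E,C,G]
After op 5 (replace(1, 'a')): offset=7, physical=[a,H,F,D,E,C,G,B], logical=[B,a,H,F,D,E,C,G]
After op 6 (swap(0, 4)): offset=7, physical=[a,H,F,B,E,C,G,D], logical=[D,a,H,F,B,E,C,G]
After op 7 (rotate(+3)): offset=2, physical=[a,H,F,B,E,C,G,D], logical=[F,B,E,C,G,D,a,H]
After op 8 (rotate(-3)): offset=7, physical=[a,H,F,B,E,C,G,D], logical=[D,a,H,F,B,E,C,G]
After op 9 (rotate(+2)): offset=1, physical=[a,H,F,B,E,C,G,D], logical=[H,F,B,E,C,G,D,a]
After op 10 (rotate(+2)): offset=3, physical=[a,H,F,B,E,C,G,D], logical=[B,E,C,G,D,a,H,F]
After op 11 (replace(2, 'f')): offset=3, physical=[a,H,F,B,E,f,G,D], logical=[B,E,f,G,D,a,H,F]
After op 12 (rotate(+2)): offset=5, physical=[a,H,F,B,E,f,G,D], logical=[f,G,D,a,H,F,B,E]

Answer: B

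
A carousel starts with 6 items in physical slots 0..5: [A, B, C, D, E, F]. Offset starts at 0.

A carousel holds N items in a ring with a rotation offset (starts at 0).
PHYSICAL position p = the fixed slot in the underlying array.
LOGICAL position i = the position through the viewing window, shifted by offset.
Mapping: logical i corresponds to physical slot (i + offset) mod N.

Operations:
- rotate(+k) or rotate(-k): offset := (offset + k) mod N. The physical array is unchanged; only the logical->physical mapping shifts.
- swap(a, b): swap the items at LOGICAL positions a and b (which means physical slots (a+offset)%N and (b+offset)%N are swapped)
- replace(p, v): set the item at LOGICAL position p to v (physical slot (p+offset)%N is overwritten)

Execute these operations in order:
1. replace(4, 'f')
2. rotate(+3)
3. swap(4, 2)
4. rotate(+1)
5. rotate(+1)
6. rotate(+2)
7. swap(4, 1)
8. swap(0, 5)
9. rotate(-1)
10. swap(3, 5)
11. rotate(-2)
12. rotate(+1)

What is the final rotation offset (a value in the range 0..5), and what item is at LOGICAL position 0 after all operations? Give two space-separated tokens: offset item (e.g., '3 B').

After op 1 (replace(4, 'f')): offset=0, physical=[A,B,C,D,f,F], logical=[A,B,C,D,f,F]
After op 2 (rotate(+3)): offset=3, physical=[A,B,C,D,f,F], logical=[D,f,F,A,B,C]
After op 3 (swap(4, 2)): offset=3, physical=[A,F,C,D,f,B], logical=[D,f,B,A,F,C]
After op 4 (rotate(+1)): offset=4, physical=[A,F,C,D,f,B], logical=[f,B,A,F,C,D]
After op 5 (rotate(+1)): offset=5, physical=[A,F,C,D,f,B], logical=[B,A,F,C,D,f]
After op 6 (rotate(+2)): offset=1, physical=[A,F,C,D,f,B], logical=[F,C,D,f,B,A]
After op 7 (swap(4, 1)): offset=1, physical=[A,F,B,D,f,C], logical=[F,B,D,f,C,A]
After op 8 (swap(0, 5)): offset=1, physical=[F,A,B,D,f,C], logical=[A,B,D,f,C,F]
After op 9 (rotate(-1)): offset=0, physical=[F,A,B,D,f,C], logical=[F,A,B,D,f,C]
After op 10 (swap(3, 5)): offset=0, physical=[F,A,B,C,f,D], logical=[F,A,B,C,f,D]
After op 11 (rotate(-2)): offset=4, physical=[F,A,B,C,f,D], logical=[f,D,F,A,B,C]
After op 12 (rotate(+1)): offset=5, physical=[F,A,B,C,f,D], logical=[D,F,A,B,C,f]

Answer: 5 D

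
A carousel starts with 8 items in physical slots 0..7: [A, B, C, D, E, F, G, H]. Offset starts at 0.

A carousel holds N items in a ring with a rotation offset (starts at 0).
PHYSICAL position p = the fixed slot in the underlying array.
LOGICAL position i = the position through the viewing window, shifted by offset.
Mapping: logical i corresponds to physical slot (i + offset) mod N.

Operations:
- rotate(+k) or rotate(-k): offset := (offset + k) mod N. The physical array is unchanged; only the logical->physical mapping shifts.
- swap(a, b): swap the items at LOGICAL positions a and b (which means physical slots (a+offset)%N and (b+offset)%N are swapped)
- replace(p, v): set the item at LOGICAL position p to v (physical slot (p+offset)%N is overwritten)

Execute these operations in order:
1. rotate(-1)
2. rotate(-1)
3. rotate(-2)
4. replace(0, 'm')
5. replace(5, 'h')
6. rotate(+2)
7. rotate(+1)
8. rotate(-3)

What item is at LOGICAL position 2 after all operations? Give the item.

Answer: G

Derivation:
After op 1 (rotate(-1)): offset=7, physical=[A,B,C,D,E,F,G,H], logical=[H,A,B,C,D,E,F,G]
After op 2 (rotate(-1)): offset=6, physical=[A,B,C,D,E,F,G,H], logical=[G,H,A,B,C,D,E,F]
After op 3 (rotate(-2)): offset=4, physical=[A,B,C,D,E,F,G,H], logical=[E,F,G,H,A,B,C,D]
After op 4 (replace(0, 'm')): offset=4, physical=[A,B,C,D,m,F,G,H], logical=[m,F,G,H,A,B,C,D]
After op 5 (replace(5, 'h')): offset=4, physical=[A,h,C,D,m,F,G,H], logical=[m,F,G,H,A,h,C,D]
After op 6 (rotate(+2)): offset=6, physical=[A,h,C,D,m,F,G,H], logical=[G,H,A,h,C,D,m,F]
After op 7 (rotate(+1)): offset=7, physical=[A,h,C,D,m,F,G,H], logical=[H,A,h,C,D,m,F,G]
After op 8 (rotate(-3)): offset=4, physical=[A,h,C,D,m,F,G,H], logical=[m,F,G,H,A,h,C,D]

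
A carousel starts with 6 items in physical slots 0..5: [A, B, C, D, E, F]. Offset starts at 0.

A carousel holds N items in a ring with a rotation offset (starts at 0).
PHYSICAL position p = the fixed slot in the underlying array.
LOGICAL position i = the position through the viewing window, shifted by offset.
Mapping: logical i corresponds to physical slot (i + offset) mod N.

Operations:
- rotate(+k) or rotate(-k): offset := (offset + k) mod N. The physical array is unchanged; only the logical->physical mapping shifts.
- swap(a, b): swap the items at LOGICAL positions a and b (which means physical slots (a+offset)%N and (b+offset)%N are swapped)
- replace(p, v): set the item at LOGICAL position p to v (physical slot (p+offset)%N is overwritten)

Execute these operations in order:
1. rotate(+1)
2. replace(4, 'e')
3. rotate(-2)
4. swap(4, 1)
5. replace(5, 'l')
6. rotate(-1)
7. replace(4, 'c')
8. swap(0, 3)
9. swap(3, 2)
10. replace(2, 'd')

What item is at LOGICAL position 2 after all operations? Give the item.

After op 1 (rotate(+1)): offset=1, physical=[A,B,C,D,E,F], logical=[B,C,D,E,F,A]
After op 2 (replace(4, 'e')): offset=1, physical=[A,B,C,D,E,e], logical=[B,C,D,E,e,A]
After op 3 (rotate(-2)): offset=5, physical=[A,B,C,D,E,e], logical=[e,A,B,C,D,E]
After op 4 (swap(4, 1)): offset=5, physical=[D,B,C,A,E,e], logical=[e,D,B,C,A,E]
After op 5 (replace(5, 'l')): offset=5, physical=[D,B,C,A,l,e], logical=[e,D,B,C,A,l]
After op 6 (rotate(-1)): offset=4, physical=[D,B,C,A,l,e], logical=[l,e,D,B,C,A]
After op 7 (replace(4, 'c')): offset=4, physical=[D,B,c,A,l,e], logical=[l,e,D,B,c,A]
After op 8 (swap(0, 3)): offset=4, physical=[D,l,c,A,B,e], logical=[B,e,D,l,c,A]
After op 9 (swap(3, 2)): offset=4, physical=[l,D,c,A,B,e], logical=[B,e,l,D,c,A]
After op 10 (replace(2, 'd')): offset=4, physical=[d,D,c,A,B,e], logical=[B,e,d,D,c,A]

Answer: d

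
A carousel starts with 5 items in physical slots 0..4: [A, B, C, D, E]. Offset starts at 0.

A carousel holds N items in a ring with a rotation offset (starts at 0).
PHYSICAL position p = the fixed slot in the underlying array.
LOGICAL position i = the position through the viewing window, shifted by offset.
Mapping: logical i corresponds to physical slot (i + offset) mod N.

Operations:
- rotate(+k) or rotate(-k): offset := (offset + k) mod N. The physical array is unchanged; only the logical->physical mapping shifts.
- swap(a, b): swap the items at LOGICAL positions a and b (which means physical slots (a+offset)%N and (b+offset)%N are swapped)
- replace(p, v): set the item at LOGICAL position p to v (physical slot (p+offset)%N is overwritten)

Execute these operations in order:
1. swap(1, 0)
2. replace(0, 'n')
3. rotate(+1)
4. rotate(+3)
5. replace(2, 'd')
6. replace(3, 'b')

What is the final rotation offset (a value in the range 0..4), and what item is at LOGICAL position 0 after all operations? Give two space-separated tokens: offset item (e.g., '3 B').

After op 1 (swap(1, 0)): offset=0, physical=[B,A,C,D,E], logical=[B,A,C,D,E]
After op 2 (replace(0, 'n')): offset=0, physical=[n,A,C,D,E], logical=[n,A,C,D,E]
After op 3 (rotate(+1)): offset=1, physical=[n,A,C,D,E], logical=[A,C,D,E,n]
After op 4 (rotate(+3)): offset=4, physical=[n,A,C,D,E], logical=[E,n,A,C,D]
After op 5 (replace(2, 'd')): offset=4, physical=[n,d,C,D,E], logical=[E,n,d,C,D]
After op 6 (replace(3, 'b')): offset=4, physical=[n,d,b,D,E], logical=[E,n,d,b,D]

Answer: 4 E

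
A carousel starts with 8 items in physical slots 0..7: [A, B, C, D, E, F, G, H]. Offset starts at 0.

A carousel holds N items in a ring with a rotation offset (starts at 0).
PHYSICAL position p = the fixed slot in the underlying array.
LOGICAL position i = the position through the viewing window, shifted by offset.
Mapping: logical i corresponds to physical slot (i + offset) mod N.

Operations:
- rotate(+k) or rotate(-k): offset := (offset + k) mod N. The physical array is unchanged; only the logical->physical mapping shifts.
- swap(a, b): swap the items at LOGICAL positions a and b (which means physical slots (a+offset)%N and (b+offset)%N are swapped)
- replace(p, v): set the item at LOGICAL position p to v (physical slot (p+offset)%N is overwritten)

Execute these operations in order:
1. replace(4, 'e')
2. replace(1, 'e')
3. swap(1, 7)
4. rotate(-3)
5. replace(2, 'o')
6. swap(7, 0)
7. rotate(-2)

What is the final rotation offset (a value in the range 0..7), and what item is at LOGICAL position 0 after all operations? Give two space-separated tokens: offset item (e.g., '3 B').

After op 1 (replace(4, 'e')): offset=0, physical=[A,B,C,D,e,F,G,H], logical=[A,B,C,D,e,F,G,H]
After op 2 (replace(1, 'e')): offset=0, physical=[A,e,C,D,e,F,G,H], logical=[A,e,C,D,e,F,G,H]
After op 3 (swap(1, 7)): offset=0, physical=[A,H,C,D,e,F,G,e], logical=[A,H,C,D,e,F,G,e]
After op 4 (rotate(-3)): offset=5, physical=[A,H,C,D,e,F,G,e], logical=[F,G,e,A,H,C,D,e]
After op 5 (replace(2, 'o')): offset=5, physical=[A,H,C,D,e,F,G,o], logical=[F,G,o,A,H,C,D,e]
After op 6 (swap(7, 0)): offset=5, physical=[A,H,C,D,F,e,G,o], logical=[e,G,o,A,H,C,D,F]
After op 7 (rotate(-2)): offset=3, physical=[A,H,C,D,F,e,G,o], logical=[D,F,e,G,o,A,H,C]

Answer: 3 D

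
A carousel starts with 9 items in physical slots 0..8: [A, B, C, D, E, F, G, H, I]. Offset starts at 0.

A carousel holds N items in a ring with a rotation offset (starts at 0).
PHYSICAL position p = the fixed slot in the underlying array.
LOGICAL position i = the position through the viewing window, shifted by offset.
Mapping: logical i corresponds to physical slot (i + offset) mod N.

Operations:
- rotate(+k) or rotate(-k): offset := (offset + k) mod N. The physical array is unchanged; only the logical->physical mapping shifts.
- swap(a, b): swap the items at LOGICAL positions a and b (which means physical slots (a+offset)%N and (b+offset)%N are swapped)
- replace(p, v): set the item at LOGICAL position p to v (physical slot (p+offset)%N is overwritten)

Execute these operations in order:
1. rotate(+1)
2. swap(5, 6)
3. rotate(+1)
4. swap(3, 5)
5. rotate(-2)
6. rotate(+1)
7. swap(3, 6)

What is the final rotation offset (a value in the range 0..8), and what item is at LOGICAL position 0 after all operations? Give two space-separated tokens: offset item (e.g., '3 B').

Answer: 1 B

Derivation:
After op 1 (rotate(+1)): offset=1, physical=[A,B,C,D,E,F,G,H,I], logical=[B,C,D,E,F,G,H,I,A]
After op 2 (swap(5, 6)): offset=1, physical=[A,B,C,D,E,F,H,G,I], logical=[B,C,D,E,F,H,G,I,A]
After op 3 (rotate(+1)): offset=2, physical=[A,B,C,D,E,F,H,G,I], logical=[C,D,E,F,H,G,I,A,B]
After op 4 (swap(3, 5)): offset=2, physical=[A,B,C,D,E,G,H,F,I], logical=[C,D,E,G,H,F,I,A,B]
After op 5 (rotate(-2)): offset=0, physical=[A,B,C,D,E,G,H,F,I], logical=[A,B,C,D,E,G,H,F,I]
After op 6 (rotate(+1)): offset=1, physical=[A,B,C,D,E,G,H,F,I], logical=[B,C,D,E,G,H,F,I,A]
After op 7 (swap(3, 6)): offset=1, physical=[A,B,C,D,F,G,H,E,I], logical=[B,C,D,F,G,H,E,I,A]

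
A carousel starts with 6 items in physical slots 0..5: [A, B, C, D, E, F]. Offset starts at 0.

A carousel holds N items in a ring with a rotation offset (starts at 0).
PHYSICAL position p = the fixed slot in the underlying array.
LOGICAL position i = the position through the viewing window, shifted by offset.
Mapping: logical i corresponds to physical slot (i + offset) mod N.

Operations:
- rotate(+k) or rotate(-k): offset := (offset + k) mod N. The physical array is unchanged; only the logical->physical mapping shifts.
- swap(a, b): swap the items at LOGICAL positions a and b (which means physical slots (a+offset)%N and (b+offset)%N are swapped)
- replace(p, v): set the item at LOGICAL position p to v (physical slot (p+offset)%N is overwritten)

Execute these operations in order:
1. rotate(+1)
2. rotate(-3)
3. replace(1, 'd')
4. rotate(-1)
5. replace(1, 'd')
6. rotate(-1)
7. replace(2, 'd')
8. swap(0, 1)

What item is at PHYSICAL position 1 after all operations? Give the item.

After op 1 (rotate(+1)): offset=1, physical=[A,B,C,D,E,F], logical=[B,C,D,E,F,A]
After op 2 (rotate(-3)): offset=4, physical=[A,B,C,D,E,F], logical=[E,F,A,B,C,D]
After op 3 (replace(1, 'd')): offset=4, physical=[A,B,C,D,E,d], logical=[E,d,A,B,C,D]
After op 4 (rotate(-1)): offset=3, physical=[A,B,C,D,E,d], logical=[D,E,d,A,B,C]
After op 5 (replace(1, 'd')): offset=3, physical=[A,B,C,D,d,d], logical=[D,d,d,A,B,C]
After op 6 (rotate(-1)): offset=2, physical=[A,B,C,D,d,d], logical=[C,D,d,d,A,B]
After op 7 (replace(2, 'd')): offset=2, physical=[A,B,C,D,d,d], logical=[C,D,d,d,A,B]
After op 8 (swap(0, 1)): offset=2, physical=[A,B,D,C,d,d], logical=[D,C,d,d,A,B]

Answer: B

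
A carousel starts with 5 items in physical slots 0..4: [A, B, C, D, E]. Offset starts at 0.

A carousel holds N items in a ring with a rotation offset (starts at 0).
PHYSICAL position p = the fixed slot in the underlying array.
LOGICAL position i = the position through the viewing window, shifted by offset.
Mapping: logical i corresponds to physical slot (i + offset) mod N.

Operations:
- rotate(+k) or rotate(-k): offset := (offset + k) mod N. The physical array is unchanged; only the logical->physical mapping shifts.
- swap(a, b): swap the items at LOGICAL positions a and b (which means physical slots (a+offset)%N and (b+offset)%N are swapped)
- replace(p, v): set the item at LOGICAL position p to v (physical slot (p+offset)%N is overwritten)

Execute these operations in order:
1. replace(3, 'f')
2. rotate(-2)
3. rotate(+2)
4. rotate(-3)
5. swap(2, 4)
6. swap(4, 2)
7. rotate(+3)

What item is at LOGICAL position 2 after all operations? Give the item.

Answer: C

Derivation:
After op 1 (replace(3, 'f')): offset=0, physical=[A,B,C,f,E], logical=[A,B,C,f,E]
After op 2 (rotate(-2)): offset=3, physical=[A,B,C,f,E], logical=[f,E,A,B,C]
After op 3 (rotate(+2)): offset=0, physical=[A,B,C,f,E], logical=[A,B,C,f,E]
After op 4 (rotate(-3)): offset=2, physical=[A,B,C,f,E], logical=[C,f,E,A,B]
After op 5 (swap(2, 4)): offset=2, physical=[A,E,C,f,B], logical=[C,f,B,A,E]
After op 6 (swap(4, 2)): offset=2, physical=[A,B,C,f,E], logical=[C,f,E,A,B]
After op 7 (rotate(+3)): offset=0, physical=[A,B,C,f,E], logical=[A,B,C,f,E]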